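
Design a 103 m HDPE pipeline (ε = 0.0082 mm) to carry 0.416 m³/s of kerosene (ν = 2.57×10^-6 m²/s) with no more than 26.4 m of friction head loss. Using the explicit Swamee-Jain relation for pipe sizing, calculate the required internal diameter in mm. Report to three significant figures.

Swamee-Jain (Type III): D = 0.66·[ε^1.25·(LQ²/(gh_f))^4.75 + ν·Q^9.4·(L/(gh_f))^5.2]^0.04
LQ²/(gh_f) = 0.06883; L/(gh_f) = 0.3977
Term 1 = ε^1.25·(…)^4.75 = 1.32×10^-12; Term 2 = ν·Q^9.4·(…)^5.2 = 5.59×10^-12
D = 0.66·(1.32×10^-12 + 5.59×10^-12)^0.04 = 0.2361 m = 236 mm
Check: V = 9.50 m/s, Re = 8.73×10^5, f = 0.01261, h_f = 25.3 m ≈ 26.4 m ✓

D ≈ 236 mm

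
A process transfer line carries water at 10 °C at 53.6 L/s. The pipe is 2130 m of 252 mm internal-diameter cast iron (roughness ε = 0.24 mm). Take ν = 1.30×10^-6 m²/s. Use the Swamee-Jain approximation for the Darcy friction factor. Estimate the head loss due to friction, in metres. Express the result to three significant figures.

h_f ≈ 10.4 m

V = 4Q/(πD²) = 4·0.0536/(π·0.252²) = 1.075 m/s
Re = VD/ν = 1.075·0.252/1.30×10^-6 = 2.08×10^5 → turbulent
ε/D = 0.24/252 = 9.52×10^-4
Swamee-Jain: f = 0.02095
h_f = f(L/D)V²/(2g) = 0.02095·(2130/0.252)·1.075²/(2·9.81) = 10.42 m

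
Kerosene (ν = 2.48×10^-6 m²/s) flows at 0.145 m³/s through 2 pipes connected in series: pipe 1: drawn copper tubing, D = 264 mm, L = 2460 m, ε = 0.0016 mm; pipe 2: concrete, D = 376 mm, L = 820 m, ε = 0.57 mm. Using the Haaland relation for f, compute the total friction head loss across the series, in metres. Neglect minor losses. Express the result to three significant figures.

Pipe 1: V = 2.649 m/s, Re = 2.82×10^5, ε/D = 6.06×10^-6, f = 0.01456, h_1 = f(L/D)V²/2g = 48.51 m
Pipe 2: V = 1.306 m/s, Re = 1.98×10^5, ε/D = 0.00152, f = 0.02278, h_2 = f(L/D)V²/2g = 4.318 m
Series → Q common, losses add: H = Σh = 52.83 m

H ≈ 52.8 m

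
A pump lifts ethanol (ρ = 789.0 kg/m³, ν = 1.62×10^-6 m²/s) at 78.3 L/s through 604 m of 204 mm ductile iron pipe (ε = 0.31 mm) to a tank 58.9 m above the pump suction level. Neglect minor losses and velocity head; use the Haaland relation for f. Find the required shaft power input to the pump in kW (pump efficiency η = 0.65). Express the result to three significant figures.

P_shaft ≈ 73.1 kW

V = 4Q/(πD²) = 2.396 m/s; Re = 3.02×10^5; ε/D = 0.00152; f = 0.02248
h_f = f(L/D)V²/2g = 19.47 m
Total head H = z + h_f = 58.9 + 19.47 = 78.37 m
P_hyd = ρgQH = 789.0·9.81·0.0783·78.37 = 47.49 kW
P_shaft = P_hyd/η = 47.49/0.65 = 73.07 kW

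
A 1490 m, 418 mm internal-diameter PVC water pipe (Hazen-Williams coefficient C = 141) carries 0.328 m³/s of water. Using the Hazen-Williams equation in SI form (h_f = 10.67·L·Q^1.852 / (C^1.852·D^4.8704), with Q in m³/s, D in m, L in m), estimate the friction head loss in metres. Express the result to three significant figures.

h_f = 10.67·1490·0.328^1.852 / (141^1.852·0.418^4.8704) = 14.77 m

h_f ≈ 14.8 m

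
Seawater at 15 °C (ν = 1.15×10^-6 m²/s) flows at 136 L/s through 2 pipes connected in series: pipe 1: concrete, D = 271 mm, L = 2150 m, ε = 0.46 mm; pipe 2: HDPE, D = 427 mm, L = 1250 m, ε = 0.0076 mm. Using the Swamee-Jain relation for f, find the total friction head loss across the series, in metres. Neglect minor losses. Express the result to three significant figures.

H ≈ 53.4 m

Pipe 1: V = 2.358 m/s, Re = 5.56×10^5, ε/D = 0.00170, f = 0.02291, h_1 = f(L/D)V²/2g = 51.51 m
Pipe 2: V = 0.9497 m/s, Re = 3.53×10^5, ε/D = 1.78×10^-5, f = 0.01418, h_2 = f(L/D)V²/2g = 1.908 m
Series → Q common, losses add: H = Σh = 53.42 m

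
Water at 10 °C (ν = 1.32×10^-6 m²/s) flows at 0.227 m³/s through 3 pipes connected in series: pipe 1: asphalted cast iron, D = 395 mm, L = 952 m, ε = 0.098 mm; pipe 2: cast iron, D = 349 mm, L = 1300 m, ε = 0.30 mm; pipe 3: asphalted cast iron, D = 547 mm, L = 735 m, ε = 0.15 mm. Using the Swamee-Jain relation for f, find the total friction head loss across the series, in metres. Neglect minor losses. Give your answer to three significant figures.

Pipe 1: V = 1.852 m/s, Re = 5.54×10^5, ε/D = 2.48×10^-4, f = 0.01582, h_1 = f(L/D)V²/2g = 6.669 m
Pipe 2: V = 2.373 m/s, Re = 6.27×10^5, ε/D = 8.60×10^-4, f = 0.01958, h_2 = f(L/D)V²/2g = 20.93 m
Pipe 3: V = 0.9660 m/s, Re = 4.00×10^5, ε/D = 2.74×10^-4, f = 0.01645, h_3 = f(L/D)V²/2g = 1.051 m
Series → Q common, losses add: H = Σh = 28.65 m

H ≈ 28.7 m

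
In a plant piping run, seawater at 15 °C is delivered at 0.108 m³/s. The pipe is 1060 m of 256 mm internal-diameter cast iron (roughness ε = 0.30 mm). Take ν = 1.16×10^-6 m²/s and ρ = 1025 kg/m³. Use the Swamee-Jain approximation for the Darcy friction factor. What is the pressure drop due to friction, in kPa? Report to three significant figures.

Δp ≈ 197 kPa

V = 4Q/(πD²) = 4·0.108/(π·0.256²) = 2.098 m/s
Re = VD/ν = 2.098·0.256/1.16×10^-6 = 4.63×10^5 → turbulent
ε/D = 0.30/256 = 0.00117
Swamee-Jain: f = 0.02112
h_f = f(L/D)V²/(2g) = 0.02112·(1060/0.256)·2.098²/(2·9.81) = 19.62 m
Δp = ρg·h_f = 1025·9.81·19.62 = 197.3 kPa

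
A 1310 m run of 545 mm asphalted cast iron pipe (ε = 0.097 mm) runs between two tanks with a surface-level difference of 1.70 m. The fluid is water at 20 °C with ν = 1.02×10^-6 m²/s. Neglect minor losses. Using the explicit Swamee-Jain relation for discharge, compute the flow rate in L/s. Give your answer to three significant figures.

Q ≈ 223 L/s

Swamee-Jain (Type II): Q = -0.965·√(gD⁵h_f/L)·ln[ε/(3.7D) + √(3.17ν²L/(gD³h_f))]
√(gD⁵h_f/L) = √(9.81·0.545⁵·1.70/1310) = 0.02474
ε/(3.7D) = 4.81×10^-5; √(3.17ν²L/(gD³h_f)) = 4.00×10^-5
Q = -0.965·0.02474·ln(8.811×10^-5) = 0.2229 m³/s
Check: V = 0.956 m/s, Re = 5.11×10^5, f = 0.01527, h_f = 1.71 m ≈ 1.70 m ✓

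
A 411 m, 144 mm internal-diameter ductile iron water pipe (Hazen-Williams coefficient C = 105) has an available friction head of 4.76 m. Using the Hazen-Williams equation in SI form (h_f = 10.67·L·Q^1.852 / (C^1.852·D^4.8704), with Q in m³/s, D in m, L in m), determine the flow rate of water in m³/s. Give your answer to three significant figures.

Rearranging: Q = [h_f·C^1.852·D^4.8704 / (10.67·L)]^(1/1.852)
Q = [4.76·105^1.852·0.144^4.8704 / (10.67·411)]^0.540 = 0.01611 m³/s

Q ≈ 0.0161 m³/s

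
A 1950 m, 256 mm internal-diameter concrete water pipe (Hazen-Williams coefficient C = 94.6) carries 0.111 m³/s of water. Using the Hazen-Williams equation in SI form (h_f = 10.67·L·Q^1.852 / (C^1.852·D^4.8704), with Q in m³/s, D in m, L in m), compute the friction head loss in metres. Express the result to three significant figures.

h_f = 10.67·1950·0.111^1.852 / (94.6^1.852·0.256^4.8704) = 59.28 m

h_f ≈ 59.3 m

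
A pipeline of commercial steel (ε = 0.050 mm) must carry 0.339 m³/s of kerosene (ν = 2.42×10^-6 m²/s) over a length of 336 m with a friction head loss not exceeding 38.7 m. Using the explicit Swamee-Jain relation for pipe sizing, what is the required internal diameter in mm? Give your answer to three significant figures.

D ≈ 266 mm

Swamee-Jain (Type III): D = 0.66·[ε^1.25·(LQ²/(gh_f))^4.75 + ν·Q^9.4·(L/(gh_f))^5.2]^0.04
LQ²/(gh_f) = 0.1017; L/(gh_f) = 0.8850
Term 1 = ε^1.25·(…)^4.75 = 8.10×10^-11; Term 2 = ν·Q^9.4·(…)^5.2 = 4.92×10^-11
D = 0.66·(8.10×10^-11 + 4.92×10^-11)^0.04 = 0.2655 m = 266 mm
Check: V = 6.12 m/s, Re = 6.72×10^5, f = 0.01503, h_f = 36.3 m ≈ 38.7 m ✓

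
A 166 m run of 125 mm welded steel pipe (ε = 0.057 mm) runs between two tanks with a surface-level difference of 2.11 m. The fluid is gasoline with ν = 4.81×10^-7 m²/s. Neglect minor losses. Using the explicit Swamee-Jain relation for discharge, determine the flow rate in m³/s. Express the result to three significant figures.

Swamee-Jain (Type II): Q = -0.965·√(gD⁵h_f/L)·ln[ε/(3.7D) + √(3.17ν²L/(gD³h_f))]
√(gD⁵h_f/L) = √(9.81·0.125⁵·2.11/166) = 0.001951
ε/(3.7D) = 1.23×10^-4; √(3.17ν²L/(gD³h_f)) = 5.49×10^-5
Q = -0.965·0.001951·ln(1.781×10^-4) = 0.01625 m³/s
Check: V = 1.32 m/s, Re = 3.44×10^5, f = 0.01789, h_f = 2.12 m ≈ 2.11 m ✓

Q ≈ 0.0163 m³/s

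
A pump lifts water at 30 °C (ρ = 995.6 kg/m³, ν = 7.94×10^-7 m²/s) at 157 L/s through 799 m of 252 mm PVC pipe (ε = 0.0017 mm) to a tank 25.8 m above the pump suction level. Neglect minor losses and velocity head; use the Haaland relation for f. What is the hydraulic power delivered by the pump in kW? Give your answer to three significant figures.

P_hyd ≈ 68.3 kW

V = 4Q/(πD²) = 3.148 m/s; Re = 9.99×10^5; ε/D = 6.75×10^-6; f = 0.01171
h_f = f(L/D)V²/2g = 18.74 m
Total head H = z + h_f = 25.8 + 18.74 = 44.54 m
P_hyd = ρgQH = 995.6·9.81·0.157·44.54 = 68.30 kW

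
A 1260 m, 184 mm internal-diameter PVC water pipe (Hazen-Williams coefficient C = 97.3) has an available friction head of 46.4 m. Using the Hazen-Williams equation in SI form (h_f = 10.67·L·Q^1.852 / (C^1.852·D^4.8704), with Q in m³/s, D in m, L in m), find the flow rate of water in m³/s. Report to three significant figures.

Q ≈ 0.0531 m³/s

Rearranging: Q = [h_f·C^1.852·D^4.8704 / (10.67·L)]^(1/1.852)
Q = [46.4·97.3^1.852·0.184^4.8704 / (10.67·1260)]^0.540 = 0.05313 m³/s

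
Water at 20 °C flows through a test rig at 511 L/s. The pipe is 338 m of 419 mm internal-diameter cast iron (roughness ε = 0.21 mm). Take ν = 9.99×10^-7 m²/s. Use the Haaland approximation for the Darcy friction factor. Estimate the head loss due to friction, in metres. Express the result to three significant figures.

h_f ≈ 9.62 m

V = 4Q/(πD²) = 4·0.511/(π·0.419²) = 3.706 m/s
Re = VD/ν = 3.706·0.419/9.99×10^-7 = 1.55×10^6 → turbulent
ε/D = 0.21/419 = 5.01×10^-4
Haaland: f = 0.01703
h_f = f(L/D)V²/(2g) = 0.01703·(338/0.419)·3.706²/(2·9.81) = 9.616 m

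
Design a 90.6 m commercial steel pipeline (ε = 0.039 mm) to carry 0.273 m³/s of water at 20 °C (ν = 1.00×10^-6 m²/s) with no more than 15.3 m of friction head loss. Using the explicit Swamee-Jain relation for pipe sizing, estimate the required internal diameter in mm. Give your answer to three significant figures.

Swamee-Jain (Type III): D = 0.66·[ε^1.25·(LQ²/(gh_f))^4.75 + ν·Q^9.4·(L/(gh_f))^5.2]^0.04
LQ²/(gh_f) = 0.04499; L/(gh_f) = 0.6036
Term 1 = ε^1.25·(…)^4.75 = 1.23×10^-12; Term 2 = ν·Q^9.4·(…)^5.2 = 3.63×10^-13
D = 0.66·(1.23×10^-12 + 3.63×10^-13)^0.04 = 0.2227 m = 223 mm
Check: V = 7.01 m/s, Re = 1.56×10^6, f = 0.01415, h_f = 14.4 m ≈ 15.3 m ✓

D ≈ 223 mm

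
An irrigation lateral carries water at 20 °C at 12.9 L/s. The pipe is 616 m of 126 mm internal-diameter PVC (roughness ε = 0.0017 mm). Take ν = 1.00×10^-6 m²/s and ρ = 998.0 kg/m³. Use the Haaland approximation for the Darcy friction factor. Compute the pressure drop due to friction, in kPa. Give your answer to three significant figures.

Δp ≈ 44.2 kPa

V = 4Q/(πD²) = 4·0.0129/(π·0.126²) = 1.035 m/s
Re = VD/ν = 1.035·0.126/1.00×10^-6 = 1.30×10^5 → turbulent
ε/D = 0.0017/126 = 1.35×10^-5
Haaland: f = 0.01694
h_f = f(L/D)V²/(2g) = 0.01694·(616/0.126)·1.035²/(2·9.81) = 4.517 m
Δp = ρg·h_f = 998.0·9.81·4.517 = 44.23 kPa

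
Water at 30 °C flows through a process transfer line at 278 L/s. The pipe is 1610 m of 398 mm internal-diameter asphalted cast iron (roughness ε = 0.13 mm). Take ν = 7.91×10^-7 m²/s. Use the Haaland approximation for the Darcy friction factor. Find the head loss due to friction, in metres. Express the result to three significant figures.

h_f ≈ 16.2 m

V = 4Q/(πD²) = 4·0.278/(π·0.398²) = 2.235 m/s
Re = VD/ν = 2.235·0.398/7.91×10^-7 = 1.12×10^6 → turbulent
ε/D = 0.13/398 = 3.27×10^-4
Haaland: f = 0.01578
h_f = f(L/D)V²/(2g) = 0.01578·(1610/0.398)·2.235²/(2·9.81) = 16.24 m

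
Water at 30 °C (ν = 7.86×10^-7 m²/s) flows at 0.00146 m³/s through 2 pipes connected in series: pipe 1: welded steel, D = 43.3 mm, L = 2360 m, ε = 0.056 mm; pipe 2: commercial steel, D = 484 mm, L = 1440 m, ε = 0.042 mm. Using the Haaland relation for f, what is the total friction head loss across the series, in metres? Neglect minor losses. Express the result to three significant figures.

Pipe 1: V = 0.9915 m/s, Re = 5.46×10^4, ε/D = 0.00129, f = 0.02428, h_1 = f(L/D)V²/2g = 66.30 m
Pipe 2: V = 0.007935 m/s, Re = 4890, ε/D = 8.68×10^-5, f = 0.03805, h_2 = f(L/D)V²/2g = 3.634×10^-4 m
Series → Q common, losses add: H = Σh = 66.30 m

H ≈ 66.3 m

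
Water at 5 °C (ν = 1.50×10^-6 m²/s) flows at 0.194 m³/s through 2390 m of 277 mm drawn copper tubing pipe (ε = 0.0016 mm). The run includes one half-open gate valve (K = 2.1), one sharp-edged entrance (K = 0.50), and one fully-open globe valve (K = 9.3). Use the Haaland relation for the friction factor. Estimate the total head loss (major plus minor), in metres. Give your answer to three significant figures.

H_L ≈ 64.3 m

V = 4Q/(πD²) = 3.219 m/s; V²/2g = 0.5282 m
Re = 5.94×10^5, ε/D = 5.78×10^-6 → f = 0.01274 (Haaland)
Major: h_f = f(L/D)·V²/2g = 0.01274·8628·0.5282 = 58.06 m
Minor: ΣK = 11.9; h_m = ΣK·V²/2g = 6.286 m
Total H_L = 58.06 + 6.286 = 64.35 m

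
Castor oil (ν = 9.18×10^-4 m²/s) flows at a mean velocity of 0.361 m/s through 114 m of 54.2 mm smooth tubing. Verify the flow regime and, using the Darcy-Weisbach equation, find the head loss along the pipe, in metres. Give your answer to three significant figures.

Re = VD/ν = 0.361·0.05420/9.18×10^-4 = 21.3 → laminar (Re < 2300)
f = 64/Re = 3.003
h_f = f(L/D)V²/(2g) = 3.003·(114/0.05420)·0.361²/(2·9.81) = 41.95 m

h_f ≈ 42.0 m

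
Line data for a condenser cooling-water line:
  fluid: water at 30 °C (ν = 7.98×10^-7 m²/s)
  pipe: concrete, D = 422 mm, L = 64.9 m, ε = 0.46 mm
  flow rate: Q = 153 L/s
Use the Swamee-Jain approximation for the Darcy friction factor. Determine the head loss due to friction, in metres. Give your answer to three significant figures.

h_f ≈ 0.194 m

V = 4Q/(πD²) = 4·0.153/(π·0.422²) = 1.094 m/s
Re = VD/ν = 1.094·0.422/7.98×10^-7 = 5.78×10^5 → turbulent
ε/D = 0.46/422 = 0.00109
Swamee-Jain: f = 0.02066
h_f = f(L/D)V²/(2g) = 0.02066·(64.9/0.422)·1.094²/(2·9.81) = 0.1938 m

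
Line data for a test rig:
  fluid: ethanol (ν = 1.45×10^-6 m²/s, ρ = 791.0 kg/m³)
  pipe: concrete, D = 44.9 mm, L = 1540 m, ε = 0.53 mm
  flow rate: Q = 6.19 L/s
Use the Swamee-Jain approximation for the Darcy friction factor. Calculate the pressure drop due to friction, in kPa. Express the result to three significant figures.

Δp ≈ 8460 kPa

V = 4Q/(πD²) = 4·0.00619/(π·0.0449²) = 3.909 m/s
Re = VD/ν = 3.909·0.0449/1.45×10^-6 = 1.21×10^5 → turbulent
ε/D = 0.53/44.9 = 0.0118
Swamee-Jain: f = 0.04078
h_f = f(L/D)V²/(2g) = 0.04078·(1540/0.0449)·3.909²/(2·9.81) = 1090 m
Δp = ρg·h_f = 791.0·9.81·1090 = 8455 kPa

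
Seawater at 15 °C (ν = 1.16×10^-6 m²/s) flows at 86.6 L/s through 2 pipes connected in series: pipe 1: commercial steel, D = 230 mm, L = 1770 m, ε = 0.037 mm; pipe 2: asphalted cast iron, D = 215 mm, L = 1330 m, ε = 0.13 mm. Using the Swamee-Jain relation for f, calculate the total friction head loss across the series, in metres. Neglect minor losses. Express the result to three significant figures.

H ≈ 59.5 m

Pipe 1: V = 2.084 m/s, Re = 4.13×10^5, ε/D = 1.61×10^-4, f = 0.01542, h_1 = f(L/D)V²/2g = 26.28 m
Pipe 2: V = 2.385 m/s, Re = 4.42×10^5, ε/D = 6.05×10^-4, f = 0.01850, h_2 = f(L/D)V²/2g = 33.20 m
Series → Q common, losses add: H = Σh = 59.47 m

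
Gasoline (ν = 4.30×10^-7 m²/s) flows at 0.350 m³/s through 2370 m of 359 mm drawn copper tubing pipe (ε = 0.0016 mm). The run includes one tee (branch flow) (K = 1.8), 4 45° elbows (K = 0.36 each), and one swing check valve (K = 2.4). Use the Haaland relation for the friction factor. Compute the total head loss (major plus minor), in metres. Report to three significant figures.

V = 4Q/(πD²) = 3.458 m/s; V²/2g = 0.6094 m
Re = 2.89×10^6, ε/D = 4.46×10^-6 → f = 0.009929 (Haaland)
Major: h_f = f(L/D)·V²/2g = 0.009929·6602·0.6094 = 39.94 m
Minor: ΣK = 5.64; h_m = ΣK·V²/2g = 3.437 m
Total H_L = 39.94 + 3.437 = 43.38 m

H_L ≈ 43.4 m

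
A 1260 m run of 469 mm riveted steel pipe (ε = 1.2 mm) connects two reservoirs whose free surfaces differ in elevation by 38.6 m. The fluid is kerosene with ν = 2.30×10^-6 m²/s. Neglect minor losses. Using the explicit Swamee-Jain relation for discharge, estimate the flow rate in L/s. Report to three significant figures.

Q ≈ 577 L/s

Swamee-Jain (Type II): Q = -0.965·√(gD⁵h_f/L)·ln[ε/(3.7D) + √(3.17ν²L/(gD³h_f))]
√(gD⁵h_f/L) = √(9.81·0.469⁵·38.6/1260) = 0.08258
ε/(3.7D) = 6.92×10^-4; √(3.17ν²L/(gD³h_f)) = 2.33×10^-5
Q = -0.965·0.08258·ln(7.148×10^-4) = 0.5772 m³/s
Check: V = 3.34 m/s, Re = 6.81×10^5, f = 0.02535, h_f = 38.8 m ≈ 38.6 m ✓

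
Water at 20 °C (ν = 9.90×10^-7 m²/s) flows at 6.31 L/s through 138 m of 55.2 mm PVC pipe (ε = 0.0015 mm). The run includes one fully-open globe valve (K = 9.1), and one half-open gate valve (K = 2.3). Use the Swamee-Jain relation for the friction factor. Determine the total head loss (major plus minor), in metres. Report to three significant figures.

H_L ≈ 18.8 m

V = 4Q/(πD²) = 2.637 m/s; V²/2g = 0.3543 m
Re = 1.47×10^5, ε/D = 2.72×10^-5 → f = 0.01671 (Swamee-Jain)
Major: h_f = f(L/D)·V²/2g = 0.01671·2500·0.3543 = 14.81 m
Minor: ΣK = 11.4; h_m = ΣK·V²/2g = 4.040 m
Total H_L = 14.81 + 4.040 = 18.85 m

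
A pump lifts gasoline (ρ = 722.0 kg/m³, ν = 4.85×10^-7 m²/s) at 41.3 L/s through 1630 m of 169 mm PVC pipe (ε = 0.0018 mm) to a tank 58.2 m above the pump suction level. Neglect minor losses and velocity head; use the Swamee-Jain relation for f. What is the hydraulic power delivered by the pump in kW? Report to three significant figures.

P_hyd ≈ 23.2 kW

V = 4Q/(πD²) = 1.841 m/s; Re = 6.42×10^5; ε/D = 1.07×10^-5; f = 0.01273
h_f = f(L/D)V²/2g = 21.21 m
Total head H = z + h_f = 58.2 + 21.21 = 79.41 m
P_hyd = ρgQH = 722.0·9.81·0.0413·79.41 = 23.23 kW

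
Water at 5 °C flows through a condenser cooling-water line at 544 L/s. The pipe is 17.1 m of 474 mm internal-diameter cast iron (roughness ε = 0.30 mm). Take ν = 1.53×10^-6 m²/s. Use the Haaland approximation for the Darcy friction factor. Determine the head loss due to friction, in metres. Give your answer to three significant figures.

V = 4Q/(πD²) = 4·0.544/(π·0.474²) = 3.083 m/s
Re = VD/ν = 3.083·0.474/1.53×10^-6 = 9.55×10^5 → turbulent
ε/D = 0.30/474 = 6.33×10^-4
Haaland: f = 0.01804
h_f = f(L/D)V²/(2g) = 0.01804·(17.1/0.474)·3.083²/(2·9.81) = 0.3153 m

h_f ≈ 0.315 m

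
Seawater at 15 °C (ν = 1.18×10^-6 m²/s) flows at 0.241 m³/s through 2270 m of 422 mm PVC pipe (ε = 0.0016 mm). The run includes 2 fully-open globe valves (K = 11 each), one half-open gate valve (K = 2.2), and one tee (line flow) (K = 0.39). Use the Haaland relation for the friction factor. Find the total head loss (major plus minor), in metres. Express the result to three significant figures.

V = 4Q/(πD²) = 1.723 m/s; V²/2g = 0.1513 m
Re = 6.16×10^5, ε/D = 3.79×10^-6 → f = 0.01264 (Haaland)
Major: h_f = f(L/D)·V²/2g = 0.01264·5379·0.1513 = 10.29 m
Minor: ΣK = 24.6; h_m = ΣK·V²/2g = 3.721 m
Total H_L = 10.29 + 3.721 = 14.01 m

H_L ≈ 14.0 m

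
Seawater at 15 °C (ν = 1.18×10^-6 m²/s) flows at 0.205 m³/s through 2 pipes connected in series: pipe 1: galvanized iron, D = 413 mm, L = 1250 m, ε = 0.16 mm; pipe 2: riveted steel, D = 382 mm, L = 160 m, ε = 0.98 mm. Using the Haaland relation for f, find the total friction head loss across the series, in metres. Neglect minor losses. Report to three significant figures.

Pipe 1: V = 1.530 m/s, Re = 5.36×10^5, ε/D = 3.87×10^-4, f = 0.01676, h_1 = f(L/D)V²/2g = 6.053 m
Pipe 2: V = 1.789 m/s, Re = 5.79×10^5, ε/D = 0.00257, f = 0.02534, h_2 = f(L/D)V²/2g = 1.731 m
Series → Q common, losses add: H = Σh = 7.784 m

H ≈ 7.78 m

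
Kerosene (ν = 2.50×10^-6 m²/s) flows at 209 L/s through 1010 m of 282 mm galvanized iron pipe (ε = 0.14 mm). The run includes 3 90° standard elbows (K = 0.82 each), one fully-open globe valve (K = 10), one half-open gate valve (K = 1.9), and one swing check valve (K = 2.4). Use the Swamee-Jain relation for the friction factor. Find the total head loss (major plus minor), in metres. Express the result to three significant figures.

V = 4Q/(πD²) = 3.346 m/s; V²/2g = 0.5707 m
Re = 3.77×10^5, ε/D = 4.96×10^-4 → f = 0.01803 (Swamee-Jain)
Major: h_f = f(L/D)·V²/2g = 0.01803·3582·0.5707 = 36.86 m
Minor: ΣK = 16.8; h_m = ΣK·V²/2g = 9.565 m
Total H_L = 36.86 + 9.565 = 46.43 m

H_L ≈ 46.4 m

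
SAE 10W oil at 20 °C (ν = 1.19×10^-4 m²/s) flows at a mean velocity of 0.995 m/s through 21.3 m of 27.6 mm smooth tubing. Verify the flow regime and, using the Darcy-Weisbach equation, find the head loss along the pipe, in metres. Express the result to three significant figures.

h_f ≈ 10.8 m

Re = VD/ν = 0.995·0.02760/1.19×10^-4 = 231 → laminar (Re < 2300)
f = 64/Re = 0.2773
h_f = f(L/D)V²/(2g) = 0.2773·(21.3/0.02760)·0.995²/(2·9.81) = 10.80 m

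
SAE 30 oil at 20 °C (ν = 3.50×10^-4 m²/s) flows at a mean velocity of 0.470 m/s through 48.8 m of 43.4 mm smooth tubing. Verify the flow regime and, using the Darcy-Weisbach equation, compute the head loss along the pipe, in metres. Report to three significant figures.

h_f ≈ 13.9 m

Re = VD/ν = 0.470·0.04340/3.50×10^-4 = 58.3 → laminar (Re < 2300)
f = 64/Re = 1.098
h_f = f(L/D)V²/(2g) = 1.098·(48.8/0.04340)·0.470²/(2·9.81) = 13.90 m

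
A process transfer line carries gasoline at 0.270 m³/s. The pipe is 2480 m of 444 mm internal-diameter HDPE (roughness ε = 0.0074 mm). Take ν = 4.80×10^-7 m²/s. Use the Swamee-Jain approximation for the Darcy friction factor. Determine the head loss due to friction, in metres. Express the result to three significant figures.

V = 4Q/(πD²) = 4·0.270/(π·0.444²) = 1.744 m/s
Re = VD/ν = 1.744·0.444/4.80×10^-7 = 1.61×10^6 → turbulent
ε/D = 0.0074/444 = 1.67×10^-5
Swamee-Jain: f = 0.01126
h_f = f(L/D)V²/(2g) = 0.01126·(2480/0.444)·1.744²/(2·9.81) = 9.744 m

h_f ≈ 9.74 m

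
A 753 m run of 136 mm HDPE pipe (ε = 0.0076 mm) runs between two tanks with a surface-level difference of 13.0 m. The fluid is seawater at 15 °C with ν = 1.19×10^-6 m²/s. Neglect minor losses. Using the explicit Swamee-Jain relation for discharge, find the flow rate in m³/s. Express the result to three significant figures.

Swamee-Jain (Type II): Q = -0.965·√(gD⁵h_f/L)·ln[ε/(3.7D) + √(3.17ν²L/(gD³h_f))]
√(gD⁵h_f/L) = √(9.81·0.136⁵·13.0/753) = 0.002807
ε/(3.7D) = 1.51×10^-5; √(3.17ν²L/(gD³h_f)) = 1.03×10^-4
Q = -0.965·0.002807·ln(1.178×10^-4) = 0.02451 m³/s
Check: V = 1.69 m/s, Re = 1.93×10^5, f = 0.01613, h_f = 13.0 m ≈ 13.0 m ✓

Q ≈ 0.0245 m³/s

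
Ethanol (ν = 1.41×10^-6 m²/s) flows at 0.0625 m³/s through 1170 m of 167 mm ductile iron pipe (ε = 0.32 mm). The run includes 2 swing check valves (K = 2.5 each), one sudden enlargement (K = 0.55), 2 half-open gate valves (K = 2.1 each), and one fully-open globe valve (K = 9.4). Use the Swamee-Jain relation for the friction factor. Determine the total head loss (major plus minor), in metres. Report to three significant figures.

V = 4Q/(πD²) = 2.853 m/s; V²/2g = 0.4150 m
Re = 3.38×10^5, ε/D = 0.00192 → f = 0.02385 (Swamee-Jain)
Major: h_f = f(L/D)·V²/2g = 0.02385·7006·0.4150 = 69.34 m
Minor: ΣK = 19.2; h_m = ΣK·V²/2g = 7.947 m
Total H_L = 69.34 + 7.947 = 77.28 m

H_L ≈ 77.3 m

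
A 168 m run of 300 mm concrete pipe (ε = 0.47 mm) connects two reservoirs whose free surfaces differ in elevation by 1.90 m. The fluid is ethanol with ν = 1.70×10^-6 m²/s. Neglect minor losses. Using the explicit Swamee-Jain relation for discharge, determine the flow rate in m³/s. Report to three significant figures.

Q ≈ 0.121 m³/s

Swamee-Jain (Type II): Q = -0.965·√(gD⁵h_f/L)·ln[ε/(3.7D) + √(3.17ν²L/(gD³h_f))]
√(gD⁵h_f/L) = √(9.81·0.300⁵·1.90/168) = 0.01642
ε/(3.7D) = 4.23×10^-4; √(3.17ν²L/(gD³h_f)) = 5.53×10^-5
Q = -0.965·0.01642·ln(4.787×10^-4) = 0.1211 m³/s
Check: V = 1.71 m/s, Re = 3.02×10^5, f = 0.02283, h_f = 1.91 m ≈ 1.90 m ✓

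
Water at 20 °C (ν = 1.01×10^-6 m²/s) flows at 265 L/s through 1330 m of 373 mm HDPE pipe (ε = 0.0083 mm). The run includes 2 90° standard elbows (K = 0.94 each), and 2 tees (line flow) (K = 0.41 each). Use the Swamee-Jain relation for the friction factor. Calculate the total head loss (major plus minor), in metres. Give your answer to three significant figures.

V = 4Q/(πD²) = 2.425 m/s; V²/2g = 0.2998 m
Re = 8.96×10^5, ε/D = 2.23×10^-5 → f = 0.01232 (Swamee-Jain)
Major: h_f = f(L/D)·V²/2g = 0.01232·3566·0.2998 = 13.17 m
Minor: ΣK = 2.70; h_m = ΣK·V²/2g = 0.8094 m
Total H_L = 13.17 + 0.8094 = 13.97 m

H_L ≈ 14.0 m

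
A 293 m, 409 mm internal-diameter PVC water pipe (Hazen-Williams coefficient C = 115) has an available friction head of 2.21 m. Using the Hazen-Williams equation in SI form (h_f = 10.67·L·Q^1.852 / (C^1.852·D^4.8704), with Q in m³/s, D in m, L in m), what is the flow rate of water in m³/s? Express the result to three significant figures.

Q ≈ 0.218 m³/s

Rearranging: Q = [h_f·C^1.852·D^4.8704 / (10.67·L)]^(1/1.852)
Q = [2.21·115^1.852·0.409^4.8704 / (10.67·293)]^0.540 = 0.2180 m³/s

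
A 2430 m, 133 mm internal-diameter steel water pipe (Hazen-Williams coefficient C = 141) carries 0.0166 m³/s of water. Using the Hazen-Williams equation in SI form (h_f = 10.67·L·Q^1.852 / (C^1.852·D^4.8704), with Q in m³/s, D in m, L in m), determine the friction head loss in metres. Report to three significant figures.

h_f = 10.67·2430·0.0166^1.852 / (141^1.852·0.133^4.8704) = 25.37 m

h_f ≈ 25.4 m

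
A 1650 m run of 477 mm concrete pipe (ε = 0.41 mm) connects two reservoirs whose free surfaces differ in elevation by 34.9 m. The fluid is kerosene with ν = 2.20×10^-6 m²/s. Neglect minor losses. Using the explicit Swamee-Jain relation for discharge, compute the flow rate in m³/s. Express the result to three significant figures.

Swamee-Jain (Type II): Q = -0.965·√(gD⁵h_f/L)·ln[ε/(3.7D) + √(3.17ν²L/(gD³h_f))]
√(gD⁵h_f/L) = √(9.81·0.477⁵·34.9/1650) = 0.07158
ε/(3.7D) = 2.32×10^-4; √(3.17ν²L/(gD³h_f)) = 2.61×10^-5
Q = -0.965·0.07158·ln(2.584×10^-4) = 0.5706 m³/s
Check: V = 3.19 m/s, Re = 6.92×10^5, f = 0.01953, h_f = 35.1 m ≈ 34.9 m ✓

Q ≈ 0.571 m³/s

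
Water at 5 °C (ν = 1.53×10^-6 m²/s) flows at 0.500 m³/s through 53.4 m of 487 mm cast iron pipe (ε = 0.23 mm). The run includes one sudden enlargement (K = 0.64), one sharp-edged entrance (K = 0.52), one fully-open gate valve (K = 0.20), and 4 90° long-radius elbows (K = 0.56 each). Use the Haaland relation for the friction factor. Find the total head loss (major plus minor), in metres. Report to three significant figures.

H_L ≈ 2.01 m

V = 4Q/(πD²) = 2.684 m/s; V²/2g = 0.3672 m
Re = 8.54×10^5, ε/D = 4.72×10^-4 → f = 0.01705 (Haaland)
Major: h_f = f(L/D)·V²/2g = 0.01705·109.7·0.3672 = 0.6867 m
Minor: ΣK = 3.60; h_m = ΣK·V²/2g = 1.322 m
Total H_L = 0.6867 + 1.322 = 2.009 m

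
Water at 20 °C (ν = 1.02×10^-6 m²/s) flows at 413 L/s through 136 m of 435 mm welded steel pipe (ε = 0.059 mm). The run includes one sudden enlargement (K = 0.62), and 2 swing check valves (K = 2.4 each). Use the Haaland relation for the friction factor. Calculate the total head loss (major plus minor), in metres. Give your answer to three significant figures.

V = 4Q/(πD²) = 2.779 m/s; V²/2g = 0.3936 m
Re = 1.19×10^6, ε/D = 1.36×10^-4 → f = 0.01367 (Haaland)
Major: h_f = f(L/D)·V²/2g = 0.01367·312.6·0.3936 = 1.683 m
Minor: ΣK = 5.42; h_m = ΣK·V²/2g = 2.133 m
Total H_L = 1.683 + 2.133 = 3.816 m

H_L ≈ 3.82 m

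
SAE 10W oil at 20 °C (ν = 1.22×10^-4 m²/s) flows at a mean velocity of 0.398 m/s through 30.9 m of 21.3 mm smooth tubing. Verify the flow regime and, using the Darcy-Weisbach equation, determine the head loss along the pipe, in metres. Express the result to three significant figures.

Re = VD/ν = 0.398·0.02130/1.22×10^-4 = 69.5 → laminar (Re < 2300)
f = 64/Re = 0.9210
h_f = f(L/D)V²/(2g) = 0.9210·(30.9/0.02130)·0.398²/(2·9.81) = 10.79 m

h_f ≈ 10.8 m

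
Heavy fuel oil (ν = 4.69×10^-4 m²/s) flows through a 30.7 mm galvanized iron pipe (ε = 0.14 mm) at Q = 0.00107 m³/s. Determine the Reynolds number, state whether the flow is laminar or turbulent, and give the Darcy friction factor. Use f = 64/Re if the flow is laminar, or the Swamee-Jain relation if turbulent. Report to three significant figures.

Re ≈ 94.6; laminar; f = 64/Re ≈ 0.676

V = 4Q/(πD²) = 1.445 m/s
Re = VD/ν = 1.445·0.0307/4.69×10^-4 = 94.6
Re < 2300 → laminar → f = 64/Re = 0.6764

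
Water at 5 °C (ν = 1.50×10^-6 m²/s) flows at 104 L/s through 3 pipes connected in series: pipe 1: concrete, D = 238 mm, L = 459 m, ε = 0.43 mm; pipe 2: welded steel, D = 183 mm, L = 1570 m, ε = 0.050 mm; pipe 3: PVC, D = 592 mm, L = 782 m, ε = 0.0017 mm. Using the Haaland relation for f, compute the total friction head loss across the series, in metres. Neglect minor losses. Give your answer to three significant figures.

H ≈ 122 m

Pipe 1: V = 2.338 m/s, Re = 3.71×10^5, ε/D = 0.00181, f = 0.02331, h_1 = f(L/D)V²/2g = 12.52 m
Pipe 2: V = 3.954 m/s, Re = 4.82×10^5, ε/D = 2.73×10^-4, f = 0.01598, h_2 = f(L/D)V²/2g = 109.2 m
Pipe 3: V = 0.3778 m/s, Re = 1.49×10^5, ε/D = 2.87×10^-6, f = 0.01644, h_3 = f(L/D)V²/2g = 0.1580 m
Series → Q common, losses add: H = Σh = 121.9 m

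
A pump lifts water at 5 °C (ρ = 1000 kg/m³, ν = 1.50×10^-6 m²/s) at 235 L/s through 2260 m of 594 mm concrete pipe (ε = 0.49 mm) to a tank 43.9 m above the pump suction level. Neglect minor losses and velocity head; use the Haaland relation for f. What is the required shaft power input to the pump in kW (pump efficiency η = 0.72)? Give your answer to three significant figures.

V = 4Q/(πD²) = 0.8480 m/s; Re = 3.36×10^5; ε/D = 8.25×10^-4; f = 0.01965
h_f = f(L/D)V²/2g = 2.741 m
Total head H = z + h_f = 43.9 + 2.741 = 46.64 m
P_hyd = ρgQH = 1000·9.81·0.235·46.64 = 107.5 kW
P_shaft = P_hyd/η = 107.5/0.72 = 149.3 kW

P_shaft ≈ 149 kW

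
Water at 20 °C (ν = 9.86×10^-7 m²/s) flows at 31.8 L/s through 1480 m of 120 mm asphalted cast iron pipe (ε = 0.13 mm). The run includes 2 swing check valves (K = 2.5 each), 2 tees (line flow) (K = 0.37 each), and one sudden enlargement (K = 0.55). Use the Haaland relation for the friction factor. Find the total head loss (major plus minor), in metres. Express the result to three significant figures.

V = 4Q/(πD²) = 2.812 m/s; V²/2g = 0.4029 m
Re = 3.42×10^5, ε/D = 0.00108 → f = 0.02077 (Haaland)
Major: h_f = f(L/D)·V²/2g = 0.02077·12333·0.4029 = 103.2 m
Minor: ΣK = 6.29; h_m = ΣK·V²/2g = 2.535 m
Total H_L = 103.2 + 2.535 = 105.8 m

H_L ≈ 106 m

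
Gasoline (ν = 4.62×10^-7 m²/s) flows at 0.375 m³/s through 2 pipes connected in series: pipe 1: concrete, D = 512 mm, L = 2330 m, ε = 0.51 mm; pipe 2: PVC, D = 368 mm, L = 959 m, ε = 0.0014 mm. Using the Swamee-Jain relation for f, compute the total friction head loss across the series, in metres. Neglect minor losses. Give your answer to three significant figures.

H ≈ 31.8 m

Pipe 1: V = 1.821 m/s, Re = 2.02×10^6, ε/D = 9.96×10^-4, f = 0.01983, h_1 = f(L/D)V²/2g = 15.26 m
Pipe 2: V = 3.526 m/s, Re = 2.81×10^6, ε/D = 3.80×10^-6, f = 0.01001, h_2 = f(L/D)V²/2g = 16.53 m
Series → Q common, losses add: H = Σh = 31.78 m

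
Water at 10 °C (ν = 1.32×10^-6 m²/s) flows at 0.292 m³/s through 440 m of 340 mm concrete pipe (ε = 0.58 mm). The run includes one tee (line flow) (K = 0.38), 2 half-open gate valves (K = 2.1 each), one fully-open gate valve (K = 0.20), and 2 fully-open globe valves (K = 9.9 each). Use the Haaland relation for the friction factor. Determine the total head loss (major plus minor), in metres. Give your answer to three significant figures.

V = 4Q/(πD²) = 3.216 m/s; V²/2g = 0.5272 m
Re = 8.28×10^5, ε/D = 0.00171 → f = 0.02272 (Haaland)
Major: h_f = f(L/D)·V²/2g = 0.02272·1294·0.5272 = 15.50 m
Minor: ΣK = 24.6; h_m = ΣK·V²/2g = 12.96 m
Total H_L = 15.50 + 12.96 = 28.46 m

H_L ≈ 28.5 m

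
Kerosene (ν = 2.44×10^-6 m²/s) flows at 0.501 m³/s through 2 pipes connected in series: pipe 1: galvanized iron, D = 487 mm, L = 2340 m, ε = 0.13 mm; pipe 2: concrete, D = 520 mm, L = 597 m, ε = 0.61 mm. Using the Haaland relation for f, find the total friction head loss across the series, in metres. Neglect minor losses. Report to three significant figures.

Pipe 1: V = 2.690 m/s, Re = 5.37×10^5, ε/D = 2.67×10^-4, f = 0.01581, h_1 = f(L/D)V²/2g = 28.00 m
Pipe 2: V = 2.359 m/s, Re = 5.03×10^5, ε/D = 0.00117, f = 0.02093, h_2 = f(L/D)V²/2g = 6.815 m
Series → Q common, losses add: H = Σh = 34.82 m

H ≈ 34.8 m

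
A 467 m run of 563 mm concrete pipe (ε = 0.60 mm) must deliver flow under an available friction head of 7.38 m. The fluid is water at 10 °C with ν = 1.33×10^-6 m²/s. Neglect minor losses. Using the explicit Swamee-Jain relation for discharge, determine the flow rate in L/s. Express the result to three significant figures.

Q ≈ 732 L/s

Swamee-Jain (Type II): Q = -0.965·√(gD⁵h_f/L)·ln[ε/(3.7D) + √(3.17ν²L/(gD³h_f))]
√(gD⁵h_f/L) = √(9.81·0.563⁵·7.38/467) = 0.09364
ε/(3.7D) = 2.88×10^-4; √(3.17ν²L/(gD³h_f)) = 1.42×10^-5
Q = -0.965·0.09364·ln(3.023×10^-4) = 0.7323 m³/s
Check: V = 2.94 m/s, Re = 1.25×10^6, f = 0.02026, h_f = 7.41 m ≈ 7.38 m ✓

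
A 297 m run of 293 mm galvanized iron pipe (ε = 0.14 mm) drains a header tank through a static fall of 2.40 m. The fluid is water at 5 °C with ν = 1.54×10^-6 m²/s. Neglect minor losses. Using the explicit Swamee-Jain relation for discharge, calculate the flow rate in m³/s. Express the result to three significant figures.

Swamee-Jain (Type II): Q = -0.965·√(gD⁵h_f/L)·ln[ε/(3.7D) + √(3.17ν²L/(gD³h_f))]
√(gD⁵h_f/L) = √(9.81·0.293⁵·2.40/297) = 0.01308
ε/(3.7D) = 1.29×10^-4; √(3.17ν²L/(gD³h_f)) = 6.14×10^-5
Q = -0.965·0.01308·ln(1.905×10^-4) = 0.1081 m³/s
Check: V = 1.60 m/s, Re = 3.05×10^5, f = 0.01818, h_f = 2.42 m ≈ 2.40 m ✓

Q ≈ 0.108 m³/s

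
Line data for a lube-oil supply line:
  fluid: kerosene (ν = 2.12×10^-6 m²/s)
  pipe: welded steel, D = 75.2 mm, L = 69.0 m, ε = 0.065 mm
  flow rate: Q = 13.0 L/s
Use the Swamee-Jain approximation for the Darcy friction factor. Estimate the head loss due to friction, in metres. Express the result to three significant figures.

h_f ≈ 8.73 m

V = 4Q/(πD²) = 4·0.0130/(π·0.0752²) = 2.927 m/s
Re = VD/ν = 2.927·0.0752/2.12×10^-6 = 1.04×10^5 → turbulent
ε/D = 0.065/75.2 = 8.64×10^-4
Swamee-Jain: f = 0.02178
h_f = f(L/D)V²/(2g) = 0.02178·(69.0/0.0752)·2.927²/(2·9.81) = 8.725 m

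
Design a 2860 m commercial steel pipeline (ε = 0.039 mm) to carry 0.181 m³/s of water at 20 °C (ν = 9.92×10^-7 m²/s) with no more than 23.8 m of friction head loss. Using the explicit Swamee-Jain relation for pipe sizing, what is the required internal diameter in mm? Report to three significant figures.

D ≈ 345 mm

Swamee-Jain (Type III): D = 0.66·[ε^1.25·(LQ²/(gh_f))^4.75 + ν·Q^9.4·(L/(gh_f))^5.2]^0.04
LQ²/(gh_f) = 0.4013; L/(gh_f) = 12.25
Term 1 = ε^1.25·(…)^4.75 = 4.03×10^-8; Term 2 = ν·Q^9.4·(…)^5.2 = 4.75×10^-8
D = 0.66·(4.03×10^-8 + 4.75×10^-8)^0.04 = 0.3446 m = 345 mm
Check: V = 1.94 m/s, Re = 6.74×10^5, f = 0.01418, h_f = 22.6 m ≈ 23.8 m ✓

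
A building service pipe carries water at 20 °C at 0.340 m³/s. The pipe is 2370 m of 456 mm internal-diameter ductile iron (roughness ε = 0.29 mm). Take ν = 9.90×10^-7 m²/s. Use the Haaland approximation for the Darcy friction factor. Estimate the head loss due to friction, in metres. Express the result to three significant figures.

V = 4Q/(πD²) = 4·0.340/(π·0.456²) = 2.082 m/s
Re = VD/ν = 2.082·0.456/9.90×10^-7 = 9.59×10^5 → turbulent
ε/D = 0.29/456 = 6.36×10^-4
Haaland: f = 0.01806
h_f = f(L/D)V²/(2g) = 0.01806·(2370/0.456)·2.082²/(2·9.81) = 20.73 m

h_f ≈ 20.7 m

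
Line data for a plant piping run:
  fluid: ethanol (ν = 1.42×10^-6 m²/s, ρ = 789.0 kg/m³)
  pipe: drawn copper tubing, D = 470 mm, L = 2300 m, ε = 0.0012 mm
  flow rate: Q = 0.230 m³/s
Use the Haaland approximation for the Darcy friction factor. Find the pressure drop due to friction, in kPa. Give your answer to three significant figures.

V = 4Q/(πD²) = 4·0.230/(π·0.470²) = 1.326 m/s
Re = VD/ν = 1.326·0.470/1.42×10^-6 = 4.39×10^5 → turbulent
ε/D = 0.0012/470 = 2.55×10^-6
Haaland: f = 0.01340
h_f = f(L/D)V²/(2g) = 0.01340·(2300/0.470)·1.326²/(2·9.81) = 5.873 m
Δp = ρg·h_f = 789.0·9.81·5.873 = 45.46 kPa

Δp ≈ 45.5 kPa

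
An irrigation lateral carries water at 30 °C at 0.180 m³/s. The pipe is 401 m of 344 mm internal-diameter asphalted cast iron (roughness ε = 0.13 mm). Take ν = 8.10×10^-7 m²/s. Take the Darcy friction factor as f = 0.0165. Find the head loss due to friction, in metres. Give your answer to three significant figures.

V = 4Q/(πD²) = 4·0.180/(π·0.344²) = 1.937 m/s
h_f = f(L/D)V²/(2g) = 0.01650·(401/0.344)·1.937²/(2·9.81) = 3.677 m

h_f ≈ 3.68 m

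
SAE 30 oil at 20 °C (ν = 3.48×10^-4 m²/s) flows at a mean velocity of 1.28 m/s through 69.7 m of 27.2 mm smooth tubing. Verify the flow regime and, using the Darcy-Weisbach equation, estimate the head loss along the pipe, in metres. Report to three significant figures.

Re = VD/ν = 1.28·0.02720/3.48×10^-4 = 100 → laminar (Re < 2300)
f = 64/Re = 0.6397
h_f = f(L/D)V²/(2g) = 0.6397·(69.7/0.02720)·1.28²/(2·9.81) = 136.9 m

h_f ≈ 137 m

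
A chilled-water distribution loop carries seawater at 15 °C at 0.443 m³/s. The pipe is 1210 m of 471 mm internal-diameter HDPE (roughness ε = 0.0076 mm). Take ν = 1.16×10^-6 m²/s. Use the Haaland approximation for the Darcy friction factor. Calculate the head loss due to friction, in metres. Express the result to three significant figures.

h_f ≈ 10.0 m

V = 4Q/(πD²) = 4·0.443/(π·0.471²) = 2.543 m/s
Re = VD/ν = 2.543·0.471/1.16×10^-6 = 1.03×10^6 → turbulent
ε/D = 0.0076/471 = 1.61×10^-5
Haaland: f = 0.01183
h_f = f(L/D)V²/(2g) = 0.01183·(1210/0.471)·2.543²/(2·9.81) = 10.01 m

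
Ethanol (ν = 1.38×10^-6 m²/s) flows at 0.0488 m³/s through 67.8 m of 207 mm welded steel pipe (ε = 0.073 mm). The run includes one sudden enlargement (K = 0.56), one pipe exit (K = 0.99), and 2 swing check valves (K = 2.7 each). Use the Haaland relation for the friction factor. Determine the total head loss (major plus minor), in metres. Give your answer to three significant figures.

H_L ≈ 1.37 m

V = 4Q/(πD²) = 1.450 m/s; V²/2g = 0.1072 m
Re = 2.18×10^5, ε/D = 3.53×10^-4 → f = 0.01767 (Haaland)
Major: h_f = f(L/D)·V²/2g = 0.01767·327.5·0.1072 = 0.6202 m
Minor: ΣK = 6.95; h_m = ΣK·V²/2g = 0.7448 m
Total H_L = 0.6202 + 0.7448 = 1.365 m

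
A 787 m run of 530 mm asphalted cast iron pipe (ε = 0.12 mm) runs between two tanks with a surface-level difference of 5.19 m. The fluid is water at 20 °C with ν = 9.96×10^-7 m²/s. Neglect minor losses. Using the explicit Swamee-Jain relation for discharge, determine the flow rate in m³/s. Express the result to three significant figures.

Q ≈ 0.474 m³/s

Swamee-Jain (Type II): Q = -0.965·√(gD⁵h_f/L)·ln[ε/(3.7D) + √(3.17ν²L/(gD³h_f))]
√(gD⁵h_f/L) = √(9.81·0.530⁵·5.19/787) = 0.05201
ε/(3.7D) = 6.12×10^-5; √(3.17ν²L/(gD³h_f)) = 1.81×10^-5
Q = -0.965·0.05201·ln(7.926×10^-5) = 0.4740 m³/s
Check: V = 2.15 m/s, Re = 1.14×10^6, f = 0.01495, h_f = 5.22 m ≈ 5.19 m ✓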